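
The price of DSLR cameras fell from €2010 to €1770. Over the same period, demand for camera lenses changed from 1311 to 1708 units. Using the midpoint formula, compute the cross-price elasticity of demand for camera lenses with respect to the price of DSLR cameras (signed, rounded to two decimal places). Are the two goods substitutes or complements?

-2.07; complements

%ΔQ_{camera lenses} = (1708 − 1311)/avg = 397/1509.5 = 0.263000…
%ΔP_{DSLR cameras} = (1770 − 2010)/avg = -240/1890 = -0.126984…
E_cross = (397/1509.5) / (-240/1890) = -2.0711…
E_cross < 0 ⇒ the goods are complements.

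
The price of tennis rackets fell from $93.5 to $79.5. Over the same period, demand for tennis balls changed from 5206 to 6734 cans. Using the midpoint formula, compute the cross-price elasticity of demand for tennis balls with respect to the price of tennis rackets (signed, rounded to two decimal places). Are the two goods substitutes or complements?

%ΔQ_{tennis balls} = (6734 − 5206)/avg = 1528/5970 = 0.255946…
%ΔP_{tennis rackets} = (79.5 − 93.5)/avg = -14/86.5 = -0.161849…
E_cross = (1528/5970) / (-14/86.5) = -1.5813…
E_cross < 0 ⇒ the goods are complements.

-1.58; complements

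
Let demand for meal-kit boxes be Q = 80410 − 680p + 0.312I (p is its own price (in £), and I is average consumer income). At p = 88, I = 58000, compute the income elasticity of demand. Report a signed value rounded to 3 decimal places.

0.468

At the given values, Q = 80410 − 680(88) + 0.312(58000) = 38666.
∂Q/∂I = 0.312.
E = (0.312) × (58000/38666) = 0.46800…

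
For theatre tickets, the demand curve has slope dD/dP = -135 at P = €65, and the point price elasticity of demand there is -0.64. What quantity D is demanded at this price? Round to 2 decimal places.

13710.94

Ed = (dD/dP)·(P/D) ⇒ D = (dD/dP)·P/Ed = (-135)·65/(-0.64) = 13710.9375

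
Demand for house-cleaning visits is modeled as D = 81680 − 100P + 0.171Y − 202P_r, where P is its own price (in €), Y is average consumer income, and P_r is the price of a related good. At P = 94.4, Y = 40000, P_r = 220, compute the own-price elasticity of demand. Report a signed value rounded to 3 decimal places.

At the given values, D = 81680 − 100(94.4) + 0.171(40000) − 202(220) = 34640.
∂D/∂P = −100.
E = (-100) × (94.4/34640) = -0.27251…

-0.273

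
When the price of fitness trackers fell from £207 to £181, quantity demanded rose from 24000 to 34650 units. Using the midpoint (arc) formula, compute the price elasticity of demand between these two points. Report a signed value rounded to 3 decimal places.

%ΔQ = (34650 − 24000) / [(24000 + 34650)/2] = 10650/29325 = 0.363171…
%ΔP = (181 − 207) / [(207 + 181)/2] = -26/194 = -0.134020…
Arc Ed = %ΔQ / %ΔP = (10650/29325) / (-26/194) = -2.70981…

-2.710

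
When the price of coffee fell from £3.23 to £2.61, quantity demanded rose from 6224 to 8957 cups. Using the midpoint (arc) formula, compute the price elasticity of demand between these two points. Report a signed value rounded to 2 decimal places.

%ΔQ = (8957 − 6224) / [(6224 + 8957)/2] = 2733/7590.5 = 0.360055…
%ΔP = (2.61 − 3.23) / [(3.23 + 2.61)/2] = -0.62/2.92 = -0.212328…
Arc Ed = %ΔQ / %ΔP = (2733/7590.5) / (-0.62/2.92) = -1.6957…

-1.70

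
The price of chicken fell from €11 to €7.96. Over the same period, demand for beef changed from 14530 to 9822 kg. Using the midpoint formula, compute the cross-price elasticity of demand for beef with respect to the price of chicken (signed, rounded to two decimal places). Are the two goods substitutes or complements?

1.21; substitutes

%ΔQ_{beef} = (9822 − 14530)/avg = -4708/12176 = -0.386662…
%ΔP_{chicken} = (7.96 − 11)/avg = -3.04/9.48 = -0.320675…
E_cross = (-4708/12176) / (-3.04/9.48) = 1.2057…
E_cross > 0 ⇒ the goods are substitutes.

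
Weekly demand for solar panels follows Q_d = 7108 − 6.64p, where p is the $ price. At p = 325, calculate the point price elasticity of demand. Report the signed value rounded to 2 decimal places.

-0.44

dQ_d/dp = −6.64. At p = 325, Q_d = 7108 − 6.64(325) = 4950.
Ed = (dQ_d/dp)·(p/Q_d) = −6.64 × (325/4950) = -0.4359…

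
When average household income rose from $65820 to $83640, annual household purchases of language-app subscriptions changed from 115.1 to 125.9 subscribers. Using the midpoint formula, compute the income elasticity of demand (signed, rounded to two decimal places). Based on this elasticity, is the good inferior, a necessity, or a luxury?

%ΔQ = (125.9 − 115.1)/[( 115.1 + 125.9)/2] = 10.8/120.5 = 0.089626…
%ΔIncome = (83640 − 65820)/[( 65820 + 83640)/2] = 17820/74730 = 0.238458…
E_income = (10.8/120.5) / (17820/74730) = 0.3758…
0 < E_income < 1 ⇒ normal good, necessity.

0.38; necessity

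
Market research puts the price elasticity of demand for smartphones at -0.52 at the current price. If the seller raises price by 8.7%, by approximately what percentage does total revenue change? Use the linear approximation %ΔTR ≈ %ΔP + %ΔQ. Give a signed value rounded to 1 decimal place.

%ΔQ ≈ Ed × %ΔP = (-0.52) × (+8.7%) = -4.5240%
%ΔTR ≈ %ΔP + %ΔQ = (+8.7%) + (-4.5240%) = +4.1760%

+4.2%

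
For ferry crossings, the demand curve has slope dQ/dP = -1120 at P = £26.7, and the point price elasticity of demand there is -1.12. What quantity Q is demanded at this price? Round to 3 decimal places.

Ed = (dQ/dP)·(P/Q) ⇒ Q = (dQ/dP)·P/Ed = (-1120)·26.7/(-1.12) = 26700

26700.000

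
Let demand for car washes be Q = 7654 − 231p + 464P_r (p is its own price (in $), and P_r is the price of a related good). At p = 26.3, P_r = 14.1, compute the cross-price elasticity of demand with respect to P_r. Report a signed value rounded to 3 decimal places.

At the given values, Q = 7654 − 231(26.3) + 464(14.1) = 8121.1.
∂Q/∂P_r = 464.
E = (464) × (14.1/8121.1) = 0.80560…

0.806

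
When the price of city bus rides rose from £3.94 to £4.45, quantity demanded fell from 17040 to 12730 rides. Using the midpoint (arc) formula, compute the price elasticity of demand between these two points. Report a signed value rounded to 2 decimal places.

-2.38

%ΔQ = (12730 − 17040) / [(17040 + 12730)/2] = -4310/14885 = -0.289553…
%ΔP = (4.45 − 3.94) / [(3.94 + 4.45)/2] = 0.51/4.195 = 0.121573…
Arc Ed = %ΔQ / %ΔP = (-4310/14885) / (0.51/4.195) = -2.3817…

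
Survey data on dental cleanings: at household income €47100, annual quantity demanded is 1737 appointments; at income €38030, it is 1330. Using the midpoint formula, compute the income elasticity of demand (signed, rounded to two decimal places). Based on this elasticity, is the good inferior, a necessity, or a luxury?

%ΔQ = (1330 − 1737)/[( 1737 + 1330)/2] = -407/1533.5 = -0.265405…
%ΔIncome = (38030 − 47100)/[( 47100 + 38030)/2] = -9070/42565 = -0.213085…
E_income = (-407/1533.5) / (-9070/42565) = 1.2455…
E_income > 1 ⇒ normal good, luxury.

1.25; luxury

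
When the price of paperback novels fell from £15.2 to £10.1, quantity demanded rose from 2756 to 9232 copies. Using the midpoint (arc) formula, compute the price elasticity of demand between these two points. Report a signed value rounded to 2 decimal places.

%ΔQ = (9232 − 2756) / [(2756 + 9232)/2] = 6476/5994 = 1.080413…
%ΔP = (10.1 − 15.2) / [(15.2 + 10.1)/2] = -5.1/12.65 = -0.403162…
Arc Ed = %ΔQ / %ΔP = (6476/5994) / (-5.1/12.65) = -2.6798…

-2.68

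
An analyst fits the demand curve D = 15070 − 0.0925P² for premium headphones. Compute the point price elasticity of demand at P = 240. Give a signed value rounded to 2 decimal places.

-1.09

dD/dP = −2·0.0925·P = -44.4. At P = 240, D = 9742.
Ed = (dD/dP)·(P/D) = (-44.4) × (240/9742) = -1.0938…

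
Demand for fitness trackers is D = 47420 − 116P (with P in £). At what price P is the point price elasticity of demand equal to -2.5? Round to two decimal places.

292.00

Ed = −116P/(47420 − 116P). Set this equal to -2.5:
116P = 2.5·(47420 − 116P) ⇒ 116P(1 + 2.5) = 2.5·47420
P = 2.5·47420 / (116·3.5) = 291.9950…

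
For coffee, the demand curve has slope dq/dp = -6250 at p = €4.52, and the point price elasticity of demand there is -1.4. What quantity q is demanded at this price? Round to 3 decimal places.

20178.571

Ed = (dq/dp)·(p/q) ⇒ q = (dq/dp)·p/Ed = (-6250)·4.52/(-1.4) = 20178.57142…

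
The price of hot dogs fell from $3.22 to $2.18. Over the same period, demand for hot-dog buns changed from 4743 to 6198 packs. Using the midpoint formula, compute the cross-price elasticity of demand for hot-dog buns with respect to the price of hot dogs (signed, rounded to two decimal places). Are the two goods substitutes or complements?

-0.69; complements

%ΔQ_{hot-dog buns} = (6198 − 4743)/avg = 1455/5470.5 = 0.265972…
%ΔP_{hot dogs} = (2.18 − 3.22)/avg = -1.04/2.7 = -0.385185…
E_cross = (1455/5470.5) / (-1.04/2.7) = -0.6905…
E_cross < 0 ⇒ the goods are complements.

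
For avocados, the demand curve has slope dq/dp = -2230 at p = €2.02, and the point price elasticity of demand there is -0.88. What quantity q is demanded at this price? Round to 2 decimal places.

Ed = (dq/dp)·(p/q) ⇒ q = (dq/dp)·p/Ed = (-2230)·2.02/(-0.88) = 5118.8636…

5118.86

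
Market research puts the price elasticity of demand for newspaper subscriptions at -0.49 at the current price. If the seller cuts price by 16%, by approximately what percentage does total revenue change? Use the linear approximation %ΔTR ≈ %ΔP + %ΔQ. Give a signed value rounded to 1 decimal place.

-8.2%

%ΔQ ≈ Ed × %ΔP = (-0.49) × (-16%) = +7.8400%
%ΔTR ≈ %ΔP + %ΔQ = (-16%) + (+7.8400%) = -8.1600%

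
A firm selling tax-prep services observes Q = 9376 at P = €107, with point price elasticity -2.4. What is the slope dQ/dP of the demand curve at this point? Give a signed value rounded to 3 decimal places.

-210.303

Ed = (dQ/dP)·(P/Q) ⇒ dQ/dP = Ed·Q/P = (-2.4)·9376/107 = -210.30280…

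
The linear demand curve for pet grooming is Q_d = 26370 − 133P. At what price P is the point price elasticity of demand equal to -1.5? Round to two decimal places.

Ed = −133P/(26370 − 133P). Set this equal to -1.5:
133P = 1.5·(26370 − 133P) ⇒ 133P(1 + 1.5) = 1.5·26370
P = 1.5·26370 / (133·2.5) = 118.9624…

118.96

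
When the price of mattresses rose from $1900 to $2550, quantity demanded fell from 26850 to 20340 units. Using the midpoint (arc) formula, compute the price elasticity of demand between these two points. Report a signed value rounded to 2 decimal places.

%ΔQ = (20340 − 26850) / [(26850 + 20340)/2] = -6510/23595 = -0.275905…
%ΔP = (2550 − 1900) / [(1900 + 2550)/2] = 650/2225 = 0.292134…
Arc Ed = %ΔQ / %ΔP = (-6510/23595) / (650/2225) = -0.9444…

-0.94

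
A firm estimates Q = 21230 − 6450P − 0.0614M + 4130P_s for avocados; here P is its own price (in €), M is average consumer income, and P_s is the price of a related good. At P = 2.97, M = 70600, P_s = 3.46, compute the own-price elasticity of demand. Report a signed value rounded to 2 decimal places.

-1.59

At the given values, Q = 21230 − 6450(2.97) − 0.0614(70600) + 4130(3.46) = 12028.46.
∂Q/∂P = −6450.
E = (-6450) × (2.97/12028.46) = -1.5925…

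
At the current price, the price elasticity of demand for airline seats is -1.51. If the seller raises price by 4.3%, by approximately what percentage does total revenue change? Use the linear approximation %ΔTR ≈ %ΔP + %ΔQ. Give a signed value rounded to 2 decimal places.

%ΔQ ≈ Ed × %ΔP = (-1.51) × (+4.3%) = -6.4930%
%ΔTR ≈ %ΔP + %ΔQ = (+4.3%) + (-6.4930%) = -2.1930%

-2.19%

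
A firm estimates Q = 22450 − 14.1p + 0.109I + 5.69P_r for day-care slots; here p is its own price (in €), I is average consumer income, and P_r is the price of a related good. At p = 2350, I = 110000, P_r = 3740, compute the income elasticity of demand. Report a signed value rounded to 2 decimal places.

At the given values, Q = 22450 − 14.1(2350) + 0.109(110000) + 5.69(3740) = 22585.6.
∂Q/∂I = 0.109.
E = (0.109) × (110000/22585.6) = 0.5308…

0.53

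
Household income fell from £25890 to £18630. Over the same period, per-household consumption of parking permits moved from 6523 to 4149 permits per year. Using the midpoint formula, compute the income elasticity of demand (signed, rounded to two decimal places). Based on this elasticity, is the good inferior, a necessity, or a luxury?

%ΔQ = (4149 − 6523)/[( 6523 + 4149)/2] = -2374/5336 = -0.444902…
%ΔIncome = (18630 − 25890)/[( 25890 + 18630)/2] = -7260/22260 = -0.326145…
E_income = (-2374/5336) / (-7260/22260) = 1.3641…
E_income > 1 ⇒ normal good, luxury.

1.36; luxury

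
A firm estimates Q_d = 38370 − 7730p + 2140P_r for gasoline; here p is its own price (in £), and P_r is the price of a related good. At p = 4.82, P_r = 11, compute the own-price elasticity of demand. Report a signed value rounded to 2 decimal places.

-1.51

At the given values, Q_d = 38370 − 7730(4.82) + 2140(11) = 24651.4.
∂Q_d/∂p = −7730.
E = (-7730) × (4.82/24651.4) = -1.5114…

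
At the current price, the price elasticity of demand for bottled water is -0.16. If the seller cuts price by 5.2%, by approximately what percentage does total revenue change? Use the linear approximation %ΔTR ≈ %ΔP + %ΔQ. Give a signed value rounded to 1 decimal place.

%ΔQ ≈ Ed × %ΔP = (-0.16) × (-5.2%) = +0.8320%
%ΔTR ≈ %ΔP + %ΔQ = (-5.2%) + (+0.8320%) = -4.3680%

-4.4%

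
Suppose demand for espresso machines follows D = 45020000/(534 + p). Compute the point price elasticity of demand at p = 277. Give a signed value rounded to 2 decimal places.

dD/dp = −45020000/(534 + p)² = -68.4485. At p = 277, D = 55511.7.
Ed = (dD/dp)·(p/D) = (-68.4485) × (277/55511.7) = -0.3415…

-0.34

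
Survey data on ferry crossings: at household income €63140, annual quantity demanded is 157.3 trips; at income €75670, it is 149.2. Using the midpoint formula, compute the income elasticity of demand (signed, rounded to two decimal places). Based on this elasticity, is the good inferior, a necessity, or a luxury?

%ΔQ = (149.2 − 157.3)/[( 157.3 + 149.2)/2] = -8.1/153.25 = -0.052854…
%ΔIncome = (75670 − 63140)/[( 63140 + 75670)/2] = 12530/69405 = 0.180534…
E_income = (-8.1/153.25) / (12530/69405) = -0.2927…
E_income < 0 ⇒ inferior good.

-0.29; inferior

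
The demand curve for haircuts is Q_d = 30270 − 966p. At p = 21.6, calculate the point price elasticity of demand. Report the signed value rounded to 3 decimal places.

dQ_d/dp = −966. At p = 21.6, Q_d = 30270 − 966(21.6) = 9404.4.
Ed = (dQ_d/dp)·(p/Q_d) = −966 × (21.6/9404.4) = -2.21870…

-2.219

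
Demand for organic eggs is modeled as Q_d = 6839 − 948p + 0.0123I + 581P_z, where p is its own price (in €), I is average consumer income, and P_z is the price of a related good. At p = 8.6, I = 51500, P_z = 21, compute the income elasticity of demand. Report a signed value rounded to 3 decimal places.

0.055

At the given values, Q_d = 6839 − 948(8.6) + 0.0123(51500) + 581(21) = 11520.65.
∂Q_d/∂I = 0.0123.
E = (0.0123) × (51500/11520.65) = 0.05498…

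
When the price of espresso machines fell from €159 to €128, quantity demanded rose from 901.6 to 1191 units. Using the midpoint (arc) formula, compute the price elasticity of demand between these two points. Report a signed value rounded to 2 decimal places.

%ΔQ = (1191 − 901.6) / [(901.6 + 1191)/2] = 289.4/1046.3 = 0.276593…
%ΔP = (128 − 159) / [(159 + 128)/2] = -31/143.5 = -0.216027…
Arc Ed = %ΔQ / %ΔP = (289.4/1046.3) / (-31/143.5) = -1.2803…

-1.28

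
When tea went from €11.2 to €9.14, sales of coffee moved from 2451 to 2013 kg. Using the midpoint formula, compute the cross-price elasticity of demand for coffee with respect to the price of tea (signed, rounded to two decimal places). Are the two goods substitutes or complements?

%ΔQ_{coffee} = (2013 − 2451)/avg = -438/2232 = -0.196236…
%ΔP_{tea} = (9.14 − 11.2)/avg = -2.06/10.17 = -0.202556…
E_cross = (-438/2232) / (-2.06/10.17) = 0.9687…
E_cross > 0 ⇒ the goods are substitutes.

0.97; substitutes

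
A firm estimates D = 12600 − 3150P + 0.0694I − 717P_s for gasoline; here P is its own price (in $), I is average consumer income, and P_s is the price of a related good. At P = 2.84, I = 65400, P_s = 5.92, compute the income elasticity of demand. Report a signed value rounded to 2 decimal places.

At the given values, D = 12600 − 3150(2.84) + 0.0694(65400) − 717(5.92) = 3948.12.
∂D/∂I = 0.0694.
E = (0.0694) × (65400/3948.12) = 1.1496…

1.15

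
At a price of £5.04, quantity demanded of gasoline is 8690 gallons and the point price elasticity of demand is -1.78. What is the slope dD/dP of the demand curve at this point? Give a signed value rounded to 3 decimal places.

Ed = (dD/dP)·(P/D) ⇒ dD/dP = Ed·D/P = (-1.78)·8690/5.04 = -3069.08730…

-3069.087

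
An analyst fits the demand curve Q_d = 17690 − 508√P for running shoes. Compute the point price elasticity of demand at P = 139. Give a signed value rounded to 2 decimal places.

-0.26

dQ_d/dP = −508/(2√P) = -21.544. At P = 139, Q_d = 11700.8.
Ed = (dQ_d/dP)·(P/Q_d) = (-21.544) × (139/11700.8) = -0.2559…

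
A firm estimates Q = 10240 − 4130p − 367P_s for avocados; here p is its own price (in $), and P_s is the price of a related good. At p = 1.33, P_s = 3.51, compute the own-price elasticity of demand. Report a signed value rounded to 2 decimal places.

At the given values, Q = 10240 − 4130(1.33) − 367(3.51) = 3458.93.
∂Q/∂p = −4130.
E = (-4130) × (1.33/3458.93) = -1.5880…

-1.59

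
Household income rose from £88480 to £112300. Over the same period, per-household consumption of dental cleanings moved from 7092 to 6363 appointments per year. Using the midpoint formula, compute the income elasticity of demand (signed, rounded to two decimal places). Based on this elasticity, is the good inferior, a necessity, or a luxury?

%ΔQ = (6363 − 7092)/[( 7092 + 6363)/2] = -729/6727.5 = -0.108361…
%ΔIncome = (112300 − 88480)/[( 88480 + 112300)/2] = 23820/100390 = 0.237274…
E_income = (-729/6727.5) / (23820/100390) = -0.4566…
E_income < 0 ⇒ inferior good.

-0.46; inferior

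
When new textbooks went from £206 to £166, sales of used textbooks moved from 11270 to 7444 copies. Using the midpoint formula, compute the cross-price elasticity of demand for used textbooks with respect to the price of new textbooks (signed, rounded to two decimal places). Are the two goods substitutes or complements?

%ΔQ_{used textbooks} = (7444 − 11270)/avg = -3826/9357 = -0.408891…
%ΔP_{new textbooks} = (166 − 206)/avg = -40/186 = -0.215053…
E_cross = (-3826/9357) / (-40/186) = 1.9013…
E_cross > 0 ⇒ the goods are substitutes.

1.90; substitutes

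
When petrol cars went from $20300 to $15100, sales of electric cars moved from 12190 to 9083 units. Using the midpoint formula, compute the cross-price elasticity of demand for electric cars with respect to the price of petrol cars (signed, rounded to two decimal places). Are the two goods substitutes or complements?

0.99; substitutes

%ΔQ_{electric cars} = (9083 − 12190)/avg = -3107/10636.5 = -0.292107…
%ΔP_{petrol cars} = (15100 − 20300)/avg = -5200/17700 = -0.293785…
E_cross = (-3107/10636.5) / (-5200/17700) = 0.9942…
E_cross > 0 ⇒ the goods are substitutes.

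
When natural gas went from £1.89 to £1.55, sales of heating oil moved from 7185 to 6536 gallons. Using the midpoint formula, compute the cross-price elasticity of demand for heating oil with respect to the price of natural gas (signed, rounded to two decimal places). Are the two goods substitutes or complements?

0.48; substitutes

%ΔQ_{heating oil} = (6536 − 7185)/avg = -649/6860.5 = -0.094599…
%ΔP_{natural gas} = (1.55 − 1.89)/avg = -0.34/1.72 = -0.197674…
E_cross = (-649/6860.5) / (-0.34/1.72) = 0.4785…
E_cross > 0 ⇒ the goods are substitutes.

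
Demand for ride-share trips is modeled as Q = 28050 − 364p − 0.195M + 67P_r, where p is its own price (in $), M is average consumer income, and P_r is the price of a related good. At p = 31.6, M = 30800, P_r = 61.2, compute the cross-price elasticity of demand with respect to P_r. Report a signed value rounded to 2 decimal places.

0.28

At the given values, Q = 28050 − 364(31.6) − 0.195(30800) + 67(61.2) = 14642.
∂Q/∂P_r = 67.
E = (67) × (61.2/14642) = 0.2800…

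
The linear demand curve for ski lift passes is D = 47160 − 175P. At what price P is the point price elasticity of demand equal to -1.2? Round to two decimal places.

146.99

Ed = −175P/(47160 − 175P). Set this equal to -1.2:
175P = 1.2·(47160 − 175P) ⇒ 175P(1 + 1.2) = 1.2·47160
P = 1.2·47160 / (175·2.2) = 146.9922…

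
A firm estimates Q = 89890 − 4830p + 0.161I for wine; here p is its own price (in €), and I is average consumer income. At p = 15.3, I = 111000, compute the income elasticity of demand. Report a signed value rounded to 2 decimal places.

At the given values, Q = 89890 − 4830(15.3) + 0.161(111000) = 33862.
∂Q/∂I = 0.161.
E = (0.161) × (111000/33862) = 0.5277…

0.53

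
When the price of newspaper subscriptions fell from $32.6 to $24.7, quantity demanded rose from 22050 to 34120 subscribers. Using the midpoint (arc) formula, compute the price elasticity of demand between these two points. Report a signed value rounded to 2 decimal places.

%ΔQ = (34120 − 22050) / [(22050 + 34120)/2] = 12070/28085 = 0.429766…
%ΔP = (24.7 − 32.6) / [(32.6 + 24.7)/2] = -7.9/28.65 = -0.275741…
Arc Ed = %ΔQ / %ΔP = (12070/28085) / (-7.9/28.65) = -1.5585…

-1.56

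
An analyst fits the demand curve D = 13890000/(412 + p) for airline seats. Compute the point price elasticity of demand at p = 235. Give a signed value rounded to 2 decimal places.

-0.36

dD/dp = −13890000/(412 + p)² = -33.1813. At p = 235, D = 21468.3.
Ed = (dD/dp)·(p/D) = (-33.1813) × (235/21468.3) = -0.3632…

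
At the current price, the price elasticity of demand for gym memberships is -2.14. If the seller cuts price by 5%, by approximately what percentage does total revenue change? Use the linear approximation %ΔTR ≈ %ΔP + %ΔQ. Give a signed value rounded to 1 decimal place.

+5.7%

%ΔQ ≈ Ed × %ΔP = (-2.14) × (-5%) = +10.7000%
%ΔTR ≈ %ΔP + %ΔQ = (-5%) + (+10.7000%) = +5.7000%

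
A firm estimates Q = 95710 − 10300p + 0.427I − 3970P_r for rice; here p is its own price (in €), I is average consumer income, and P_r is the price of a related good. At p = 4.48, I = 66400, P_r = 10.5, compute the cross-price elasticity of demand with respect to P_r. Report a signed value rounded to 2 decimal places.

At the given values, Q = 95710 − 10300(4.48) + 0.427(66400) − 3970(10.5) = 36233.8.
∂Q/∂P_r = -3970.
E = (-3970) × (10.5/36233.8) = -1.1504…

-1.15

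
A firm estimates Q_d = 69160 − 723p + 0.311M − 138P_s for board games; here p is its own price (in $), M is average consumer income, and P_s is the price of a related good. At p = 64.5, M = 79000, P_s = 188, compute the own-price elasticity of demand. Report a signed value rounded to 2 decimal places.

At the given values, Q_d = 69160 − 723(64.5) + 0.311(79000) − 138(188) = 21151.5.
∂Q_d/∂p = −723.
E = (-723) × (64.5/21151.5) = -2.2047…

-2.20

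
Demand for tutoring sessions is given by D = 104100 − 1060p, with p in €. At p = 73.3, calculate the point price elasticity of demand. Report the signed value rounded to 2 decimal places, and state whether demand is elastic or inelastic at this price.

dD/dp = −1060. At p = 73.3, D = 104100 − 1060(73.3) = 26402.
Ed = (dD/dp)·(p/D) = −1060 × (73.3/26402) = -2.9428…
|Ed| = 2.94 > 1, so demand is elastic.

-2.94; elastic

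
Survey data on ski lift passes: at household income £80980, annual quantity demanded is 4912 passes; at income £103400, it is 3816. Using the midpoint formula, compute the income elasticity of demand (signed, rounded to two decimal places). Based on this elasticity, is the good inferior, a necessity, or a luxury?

%ΔQ = (3816 − 4912)/[( 4912 + 3816)/2] = -1096/4364 = -0.251145…
%ΔIncome = (103400 − 80980)/[( 80980 + 103400)/2] = 22420/92190 = 0.243193…
E_income = (-1096/4364) / (22420/92190) = -1.0326…
E_income < 0 ⇒ inferior good.

-1.03; inferior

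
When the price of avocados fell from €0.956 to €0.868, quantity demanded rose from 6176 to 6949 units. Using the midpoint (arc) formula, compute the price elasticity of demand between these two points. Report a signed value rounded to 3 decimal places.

-1.221

%ΔQ = (6949 − 6176) / [(6176 + 6949)/2] = 773/6562.5 = 0.117790…
%ΔP = (0.868 − 0.956) / [(0.956 + 0.868)/2] = -0.088/0.912 = -0.096491…
Arc Ed = %ΔQ / %ΔP = (773/6562.5) / (-0.088/0.912) = -1.22073…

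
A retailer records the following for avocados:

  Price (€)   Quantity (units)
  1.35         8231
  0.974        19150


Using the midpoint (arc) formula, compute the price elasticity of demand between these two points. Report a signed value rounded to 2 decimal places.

%ΔQ = (19150 − 8231) / [(8231 + 19150)/2] = 10919/13690.5 = 0.797560…
%ΔP = (0.974 − 1.35) / [(1.35 + 0.974)/2] = -0.376/1.162 = -0.323580…
Arc Ed = %ΔQ / %ΔP = (10919/13690.5) / (-0.376/1.162) = -2.4648…

-2.46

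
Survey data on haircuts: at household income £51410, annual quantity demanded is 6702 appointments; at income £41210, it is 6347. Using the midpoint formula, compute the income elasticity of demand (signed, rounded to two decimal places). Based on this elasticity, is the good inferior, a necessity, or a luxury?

%ΔQ = (6347 − 6702)/[( 6702 + 6347)/2] = -355/6524.5 = -0.054410…
%ΔIncome = (41210 − 51410)/[( 51410 + 41210)/2] = -10200/46310 = -0.220254…
E_income = (-355/6524.5) / (-10200/46310) = 0.2470…
0 < E_income < 1 ⇒ normal good, necessity.

0.25; necessity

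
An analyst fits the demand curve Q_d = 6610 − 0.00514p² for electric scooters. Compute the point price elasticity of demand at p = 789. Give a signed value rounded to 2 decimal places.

dQ_d/dp = −2·0.00514·p = -8.11092. At p = 789, Q_d = 3410.24206.
Ed = (dQ_d/dp)·(p/Q_d) = (-8.11092) × (789/3410.24206) = -1.8765…

-1.88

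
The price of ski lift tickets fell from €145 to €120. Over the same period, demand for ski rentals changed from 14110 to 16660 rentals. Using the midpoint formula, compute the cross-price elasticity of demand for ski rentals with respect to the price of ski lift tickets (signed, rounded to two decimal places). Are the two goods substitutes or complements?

-0.88; complements

%ΔQ_{ski rentals} = (16660 − 14110)/avg = 2550/15385 = 0.165745…
%ΔP_{ski lift tickets} = (120 − 145)/avg = -25/132.5 = -0.188679…
E_cross = (2550/15385) / (-25/132.5) = -0.8784…
E_cross < 0 ⇒ the goods are complements.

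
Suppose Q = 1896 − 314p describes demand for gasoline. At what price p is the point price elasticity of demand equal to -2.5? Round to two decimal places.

4.31

Ed = −314p/(1896 − 314p). Set this equal to -2.5:
314p = 2.5·(1896 − 314p) ⇒ 314p(1 + 2.5) = 2.5·1896
p = 2.5·1896 / (314·3.5) = 4.3130…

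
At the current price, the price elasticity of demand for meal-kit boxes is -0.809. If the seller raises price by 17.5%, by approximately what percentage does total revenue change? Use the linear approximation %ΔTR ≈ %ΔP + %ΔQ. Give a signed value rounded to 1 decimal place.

%ΔQ ≈ Ed × %ΔP = (-0.809) × (+17.5%) = -14.1575%
%ΔTR ≈ %ΔP + %ΔQ = (+17.5%) + (-14.1575%) = +3.3425%

+3.3%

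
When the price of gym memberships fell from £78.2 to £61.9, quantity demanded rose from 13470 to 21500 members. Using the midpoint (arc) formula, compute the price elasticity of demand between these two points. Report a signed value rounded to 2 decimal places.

%ΔQ = (21500 − 13470) / [(13470 + 21500)/2] = 8030/17485 = 0.459250…
%ΔP = (61.9 − 78.2) / [(78.2 + 61.9)/2] = -16.3/70.05 = -0.232690…
Arc Ed = %ΔQ / %ΔP = (8030/17485) / (-16.3/70.05) = -1.9736…

-1.97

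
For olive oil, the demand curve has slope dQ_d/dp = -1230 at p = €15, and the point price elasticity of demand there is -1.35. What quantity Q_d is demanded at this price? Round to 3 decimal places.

Ed = (dQ_d/dp)·(p/Q_d) ⇒ Q_d = (dQ_d/dp)·p/Ed = (-1230)·15/(-1.35) = 13666.66666…

13666.667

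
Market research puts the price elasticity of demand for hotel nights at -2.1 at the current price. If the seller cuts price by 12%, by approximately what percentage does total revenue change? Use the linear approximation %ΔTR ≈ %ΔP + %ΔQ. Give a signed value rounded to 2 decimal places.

%ΔQ ≈ Ed × %ΔP = (-2.1) × (-12%) = +25.2000%
%ΔTR ≈ %ΔP + %ΔQ = (-12%) + (+25.2000%) = +13.2000%

+13.20%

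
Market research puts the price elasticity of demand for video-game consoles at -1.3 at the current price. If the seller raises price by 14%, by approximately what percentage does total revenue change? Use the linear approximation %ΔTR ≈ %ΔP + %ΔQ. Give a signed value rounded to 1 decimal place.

-4.2%

%ΔQ ≈ Ed × %ΔP = (-1.3) × (+14%) = -18.2000%
%ΔTR ≈ %ΔP + %ΔQ = (+14%) + (-18.2000%) = -4.2000%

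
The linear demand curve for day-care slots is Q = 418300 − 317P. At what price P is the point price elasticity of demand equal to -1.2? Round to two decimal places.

719.76

Ed = −317P/(418300 − 317P). Set this equal to -1.2:
317P = 1.2·(418300 − 317P) ⇒ 317P(1 + 1.2) = 1.2·418300
P = 1.2·418300 / (317·2.2) = 719.7591…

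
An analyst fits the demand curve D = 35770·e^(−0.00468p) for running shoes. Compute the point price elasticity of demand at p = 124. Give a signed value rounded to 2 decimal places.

dD/dp = −0.00468·D = -93.699. At p = 124, D = 20021.2.
Ed = (dD/dp)·(p/D) = (-93.699) × (124/20021.2) = -0.5803…

-0.58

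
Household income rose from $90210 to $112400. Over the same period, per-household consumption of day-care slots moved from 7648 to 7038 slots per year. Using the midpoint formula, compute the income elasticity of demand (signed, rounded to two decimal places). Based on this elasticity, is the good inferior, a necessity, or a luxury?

-0.38; inferior

%ΔQ = (7038 − 7648)/[( 7648 + 7038)/2] = -610/7343 = -0.083072…
%ΔIncome = (112400 − 90210)/[( 90210 + 112400)/2] = 22190/101305 = 0.219041…
E_income = (-610/7343) / (22190/101305) = -0.3792…
E_income < 0 ⇒ inferior good.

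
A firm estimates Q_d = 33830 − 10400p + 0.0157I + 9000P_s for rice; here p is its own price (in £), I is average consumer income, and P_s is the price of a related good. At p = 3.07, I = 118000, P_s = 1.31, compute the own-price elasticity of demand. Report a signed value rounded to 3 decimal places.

At the given values, Q_d = 33830 − 10400(3.07) + 0.0157(118000) + 9000(1.31) = 15544.6.
∂Q_d/∂p = −10400.
E = (-10400) × (3.07/15544.6) = -2.05396…

-2.054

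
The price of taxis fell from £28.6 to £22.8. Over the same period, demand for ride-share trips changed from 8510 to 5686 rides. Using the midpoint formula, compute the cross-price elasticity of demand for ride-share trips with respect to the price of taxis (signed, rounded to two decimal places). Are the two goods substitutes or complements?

1.76; substitutes

%ΔQ_{ride-share trips} = (5686 − 8510)/avg = -2824/7098 = -0.397858…
%ΔP_{taxis} = (22.8 − 28.6)/avg = -5.8/25.7 = -0.225680…
E_cross = (-2824/7098) / (-5.8/25.7) = 1.7629…
E_cross > 0 ⇒ the goods are substitutes.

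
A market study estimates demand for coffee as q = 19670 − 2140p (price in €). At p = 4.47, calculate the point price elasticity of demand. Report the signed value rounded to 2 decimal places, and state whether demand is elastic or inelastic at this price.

dq/dp = −2140. At p = 4.47, q = 19670 − 2140(4.47) = 10104.2.
Ed = (dq/dp)·(p/q) = −2140 × (4.47/10104.2) = -0.9467…
|Ed| = 0.95 < 1, so demand is inelastic.

-0.95; inelastic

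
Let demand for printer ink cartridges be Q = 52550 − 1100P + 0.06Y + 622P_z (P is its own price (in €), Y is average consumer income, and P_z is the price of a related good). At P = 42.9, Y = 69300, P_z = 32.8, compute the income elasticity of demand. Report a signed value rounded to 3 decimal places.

0.139

At the given values, Q = 52550 − 1100(42.9) + 0.06(69300) + 622(32.8) = 29919.6.
∂Q/∂Y = 0.06.
E = (0.06) × (69300/29919.6) = 0.13897…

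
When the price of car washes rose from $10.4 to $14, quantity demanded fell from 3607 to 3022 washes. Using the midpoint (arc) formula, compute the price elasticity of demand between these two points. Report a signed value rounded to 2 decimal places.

-0.60

%ΔQ = (3022 − 3607) / [(3607 + 3022)/2] = -585/3314.5 = -0.176497…
%ΔP = (14 − 10.4) / [(10.4 + 14)/2] = 3.6/12.2 = 0.295081…
Arc Ed = %ΔQ / %ΔP = (-585/3314.5) / (3.6/12.2) = -0.5981…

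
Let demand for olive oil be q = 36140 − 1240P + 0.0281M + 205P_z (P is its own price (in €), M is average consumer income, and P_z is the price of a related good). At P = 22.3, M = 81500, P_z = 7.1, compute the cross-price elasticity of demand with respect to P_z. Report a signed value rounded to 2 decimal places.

0.12

At the given values, q = 36140 − 1240(22.3) + 0.0281(81500) + 205(7.1) = 12233.65.
∂q/∂P_z = 205.
E = (205) × (7.1/12233.65) = 0.1189…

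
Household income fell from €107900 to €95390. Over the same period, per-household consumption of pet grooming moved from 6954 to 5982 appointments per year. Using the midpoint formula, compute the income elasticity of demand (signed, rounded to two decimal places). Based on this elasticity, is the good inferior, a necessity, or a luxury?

%ΔQ = (5982 − 6954)/[( 6954 + 5982)/2] = -972/6468 = -0.150278…
%ΔIncome = (95390 − 107900)/[( 107900 + 95390)/2] = -12510/101645 = -0.123075…
E_income = (-972/6468) / (-12510/101645) = 1.2210…
E_income > 1 ⇒ normal good, luxury.

1.22; luxury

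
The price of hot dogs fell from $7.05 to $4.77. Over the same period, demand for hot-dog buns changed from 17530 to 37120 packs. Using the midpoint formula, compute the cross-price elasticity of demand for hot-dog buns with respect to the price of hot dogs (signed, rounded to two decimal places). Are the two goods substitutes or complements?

%ΔQ_{hot-dog buns} = (37120 − 17530)/avg = 19590/27325 = 0.716925…
%ΔP_{hot dogs} = (4.77 − 7.05)/avg = -2.28/5.91 = -0.385786…
E_cross = (19590/27325) / (-2.28/5.91) = -1.8583…
E_cross < 0 ⇒ the goods are complements.

-1.86; complements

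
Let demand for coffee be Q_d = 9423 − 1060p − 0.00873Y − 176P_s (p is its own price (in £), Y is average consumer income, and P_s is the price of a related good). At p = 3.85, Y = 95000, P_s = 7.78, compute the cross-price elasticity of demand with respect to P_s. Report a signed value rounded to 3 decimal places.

-0.436

At the given values, Q_d = 9423 − 1060(3.85) − 0.00873(95000) − 176(7.78) = 3143.37.
∂Q_d/∂P_s = -176.
E = (-176) × (7.78/3143.37) = -0.43560…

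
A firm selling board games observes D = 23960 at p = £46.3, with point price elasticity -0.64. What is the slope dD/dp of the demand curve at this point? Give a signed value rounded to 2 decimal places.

-331.20

Ed = (dD/dp)·(p/D) ⇒ dD/dp = Ed·D/p = (-0.64)·23960/46.3 = -331.1965…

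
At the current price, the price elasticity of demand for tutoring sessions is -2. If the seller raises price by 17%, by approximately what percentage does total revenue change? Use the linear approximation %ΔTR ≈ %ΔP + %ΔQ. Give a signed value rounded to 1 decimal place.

-17.0%

%ΔQ ≈ Ed × %ΔP = (-2) × (+17%) = -34.0000%
%ΔTR ≈ %ΔP + %ΔQ = (+17%) + (-34.0000%) = -17.0000%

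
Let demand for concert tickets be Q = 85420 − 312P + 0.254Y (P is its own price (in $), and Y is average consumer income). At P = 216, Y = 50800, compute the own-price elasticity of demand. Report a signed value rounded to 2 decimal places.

-2.18

At the given values, Q = 85420 − 312(216) + 0.254(50800) = 30931.2.
∂Q/∂P = −312.
E = (-312) × (216/30931.2) = -2.1787…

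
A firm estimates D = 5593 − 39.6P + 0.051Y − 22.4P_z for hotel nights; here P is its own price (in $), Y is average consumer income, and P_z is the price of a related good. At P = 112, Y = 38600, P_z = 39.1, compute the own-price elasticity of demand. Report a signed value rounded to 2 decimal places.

-1.97

At the given values, D = 5593 − 39.6(112) + 0.051(38600) − 22.4(39.1) = 2250.56.
∂D/∂P = −39.6.
E = (-39.6) × (112/2250.56) = -1.9707…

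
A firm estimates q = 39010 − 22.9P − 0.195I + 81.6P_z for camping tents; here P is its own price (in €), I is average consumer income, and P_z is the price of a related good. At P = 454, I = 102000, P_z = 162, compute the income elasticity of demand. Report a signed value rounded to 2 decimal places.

At the given values, q = 39010 − 22.9(454) − 0.195(102000) + 81.6(162) = 21942.6.
∂q/∂I = -0.195.
E = (-0.195) × (102000/21942.6) = -0.9064…

-0.91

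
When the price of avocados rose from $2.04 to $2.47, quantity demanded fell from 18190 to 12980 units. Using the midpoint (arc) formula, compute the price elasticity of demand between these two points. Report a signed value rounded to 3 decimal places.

-1.753

%ΔQ = (12980 − 18190) / [(18190 + 12980)/2] = -5210/15585 = -0.334295…
%ΔP = (2.47 − 2.04) / [(2.04 + 2.47)/2] = 0.43/2.255 = 0.190687…
Arc Ed = %ΔQ / %ΔP = (-5210/15585) / (0.43/2.255) = -1.75310…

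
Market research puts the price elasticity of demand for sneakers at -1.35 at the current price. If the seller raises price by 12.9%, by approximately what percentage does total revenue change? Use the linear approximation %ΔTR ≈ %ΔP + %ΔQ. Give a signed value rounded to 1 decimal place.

-4.5%

%ΔQ ≈ Ed × %ΔP = (-1.35) × (+12.9%) = -17.4150%
%ΔTR ≈ %ΔP + %ΔQ = (+12.9%) + (-17.4150%) = -4.5150%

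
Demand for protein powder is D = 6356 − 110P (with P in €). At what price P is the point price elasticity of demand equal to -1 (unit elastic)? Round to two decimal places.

Ed = −110P/(6356 − 110P). Set this equal to -1:
110P = 1·(6356 − 110P) ⇒ 110P(1 + 1) = 1·6356
P = 1·6356 / (110·2) = 28.8909…

28.89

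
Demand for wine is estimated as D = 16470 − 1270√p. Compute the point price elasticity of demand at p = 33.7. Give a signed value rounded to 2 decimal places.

-0.41

dD/dp = −1270/(2√p) = -109.385. At p = 33.7, D = 9097.43.
Ed = (dD/dp)·(p/D) = (-109.385) × (33.7/9097.43) = -0.4052…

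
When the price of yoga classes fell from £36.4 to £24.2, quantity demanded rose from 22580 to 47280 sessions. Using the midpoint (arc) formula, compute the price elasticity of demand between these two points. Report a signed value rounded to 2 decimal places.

-1.76

%ΔQ = (47280 − 22580) / [(22580 + 47280)/2] = 24700/34930 = 0.707128…
%ΔP = (24.2 − 36.4) / [(36.4 + 24.2)/2] = -12.2/30.3 = -0.402640…
Arc Ed = %ΔQ / %ΔP = (24700/34930) / (-12.2/30.3) = -1.7562…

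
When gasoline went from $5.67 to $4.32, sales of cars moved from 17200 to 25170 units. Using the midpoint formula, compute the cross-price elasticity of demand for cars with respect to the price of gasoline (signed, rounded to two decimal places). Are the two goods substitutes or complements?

%ΔQ_{cars} = (25170 − 17200)/avg = 7970/21185 = 0.376209…
%ΔP_{gasoline} = (4.32 − 5.67)/avg = -1.35/4.995 = -0.270270…
E_cross = (7970/21185) / (-1.35/4.995) = -1.3919…
E_cross < 0 ⇒ the goods are complements.

-1.39; complements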